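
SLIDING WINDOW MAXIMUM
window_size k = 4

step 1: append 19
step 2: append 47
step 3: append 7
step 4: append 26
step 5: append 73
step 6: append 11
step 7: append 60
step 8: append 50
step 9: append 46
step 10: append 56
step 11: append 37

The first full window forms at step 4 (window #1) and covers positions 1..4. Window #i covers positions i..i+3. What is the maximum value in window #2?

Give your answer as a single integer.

Answer: 73

Derivation:
step 1: append 19 -> window=[19] (not full yet)
step 2: append 47 -> window=[19, 47] (not full yet)
step 3: append 7 -> window=[19, 47, 7] (not full yet)
step 4: append 26 -> window=[19, 47, 7, 26] -> max=47
step 5: append 73 -> window=[47, 7, 26, 73] -> max=73
Window #2 max = 73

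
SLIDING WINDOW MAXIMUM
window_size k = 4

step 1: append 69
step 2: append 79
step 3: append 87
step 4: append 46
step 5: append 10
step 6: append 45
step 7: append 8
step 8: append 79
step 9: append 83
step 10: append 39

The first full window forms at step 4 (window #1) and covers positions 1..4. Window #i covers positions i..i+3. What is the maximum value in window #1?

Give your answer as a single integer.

Answer: 87

Derivation:
step 1: append 69 -> window=[69] (not full yet)
step 2: append 79 -> window=[69, 79] (not full yet)
step 3: append 87 -> window=[69, 79, 87] (not full yet)
step 4: append 46 -> window=[69, 79, 87, 46] -> max=87
Window #1 max = 87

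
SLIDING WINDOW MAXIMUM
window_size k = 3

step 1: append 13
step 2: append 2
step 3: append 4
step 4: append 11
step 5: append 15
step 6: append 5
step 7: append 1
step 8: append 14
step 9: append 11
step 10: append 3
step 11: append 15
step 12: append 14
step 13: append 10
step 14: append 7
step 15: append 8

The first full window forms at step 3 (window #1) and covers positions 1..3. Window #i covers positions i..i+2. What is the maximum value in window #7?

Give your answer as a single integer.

step 1: append 13 -> window=[13] (not full yet)
step 2: append 2 -> window=[13, 2] (not full yet)
step 3: append 4 -> window=[13, 2, 4] -> max=13
step 4: append 11 -> window=[2, 4, 11] -> max=11
step 5: append 15 -> window=[4, 11, 15] -> max=15
step 6: append 5 -> window=[11, 15, 5] -> max=15
step 7: append 1 -> window=[15, 5, 1] -> max=15
step 8: append 14 -> window=[5, 1, 14] -> max=14
step 9: append 11 -> window=[1, 14, 11] -> max=14
Window #7 max = 14

Answer: 14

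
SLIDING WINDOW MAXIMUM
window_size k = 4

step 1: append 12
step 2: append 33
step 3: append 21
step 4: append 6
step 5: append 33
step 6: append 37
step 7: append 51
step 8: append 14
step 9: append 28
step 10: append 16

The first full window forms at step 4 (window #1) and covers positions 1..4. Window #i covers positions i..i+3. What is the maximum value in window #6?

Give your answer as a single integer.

Answer: 51

Derivation:
step 1: append 12 -> window=[12] (not full yet)
step 2: append 33 -> window=[12, 33] (not full yet)
step 3: append 21 -> window=[12, 33, 21] (not full yet)
step 4: append 6 -> window=[12, 33, 21, 6] -> max=33
step 5: append 33 -> window=[33, 21, 6, 33] -> max=33
step 6: append 37 -> window=[21, 6, 33, 37] -> max=37
step 7: append 51 -> window=[6, 33, 37, 51] -> max=51
step 8: append 14 -> window=[33, 37, 51, 14] -> max=51
step 9: append 28 -> window=[37, 51, 14, 28] -> max=51
Window #6 max = 51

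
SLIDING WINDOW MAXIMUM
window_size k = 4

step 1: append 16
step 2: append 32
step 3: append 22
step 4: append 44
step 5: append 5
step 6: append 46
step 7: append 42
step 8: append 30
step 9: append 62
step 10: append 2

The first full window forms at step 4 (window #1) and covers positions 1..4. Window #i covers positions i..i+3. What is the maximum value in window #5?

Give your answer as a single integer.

Answer: 46

Derivation:
step 1: append 16 -> window=[16] (not full yet)
step 2: append 32 -> window=[16, 32] (not full yet)
step 3: append 22 -> window=[16, 32, 22] (not full yet)
step 4: append 44 -> window=[16, 32, 22, 44] -> max=44
step 5: append 5 -> window=[32, 22, 44, 5] -> max=44
step 6: append 46 -> window=[22, 44, 5, 46] -> max=46
step 7: append 42 -> window=[44, 5, 46, 42] -> max=46
step 8: append 30 -> window=[5, 46, 42, 30] -> max=46
Window #5 max = 46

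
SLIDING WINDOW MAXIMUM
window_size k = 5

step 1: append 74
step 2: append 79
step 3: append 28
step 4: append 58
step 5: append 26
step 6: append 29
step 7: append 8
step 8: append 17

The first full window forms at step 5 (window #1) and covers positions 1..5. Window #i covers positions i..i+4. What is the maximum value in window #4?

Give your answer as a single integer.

step 1: append 74 -> window=[74] (not full yet)
step 2: append 79 -> window=[74, 79] (not full yet)
step 3: append 28 -> window=[74, 79, 28] (not full yet)
step 4: append 58 -> window=[74, 79, 28, 58] (not full yet)
step 5: append 26 -> window=[74, 79, 28, 58, 26] -> max=79
step 6: append 29 -> window=[79, 28, 58, 26, 29] -> max=79
step 7: append 8 -> window=[28, 58, 26, 29, 8] -> max=58
step 8: append 17 -> window=[58, 26, 29, 8, 17] -> max=58
Window #4 max = 58

Answer: 58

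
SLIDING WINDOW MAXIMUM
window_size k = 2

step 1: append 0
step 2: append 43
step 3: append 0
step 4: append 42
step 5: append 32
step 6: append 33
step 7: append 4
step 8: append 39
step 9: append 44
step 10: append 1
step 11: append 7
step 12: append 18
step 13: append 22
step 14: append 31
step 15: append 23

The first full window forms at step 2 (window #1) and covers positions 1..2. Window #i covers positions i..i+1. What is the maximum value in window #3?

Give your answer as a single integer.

step 1: append 0 -> window=[0] (not full yet)
step 2: append 43 -> window=[0, 43] -> max=43
step 3: append 0 -> window=[43, 0] -> max=43
step 4: append 42 -> window=[0, 42] -> max=42
Window #3 max = 42

Answer: 42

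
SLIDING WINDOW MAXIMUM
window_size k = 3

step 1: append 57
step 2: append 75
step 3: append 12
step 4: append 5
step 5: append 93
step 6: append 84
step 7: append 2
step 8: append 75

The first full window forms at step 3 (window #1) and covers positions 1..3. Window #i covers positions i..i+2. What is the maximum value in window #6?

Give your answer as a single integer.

Answer: 84

Derivation:
step 1: append 57 -> window=[57] (not full yet)
step 2: append 75 -> window=[57, 75] (not full yet)
step 3: append 12 -> window=[57, 75, 12] -> max=75
step 4: append 5 -> window=[75, 12, 5] -> max=75
step 5: append 93 -> window=[12, 5, 93] -> max=93
step 6: append 84 -> window=[5, 93, 84] -> max=93
step 7: append 2 -> window=[93, 84, 2] -> max=93
step 8: append 75 -> window=[84, 2, 75] -> max=84
Window #6 max = 84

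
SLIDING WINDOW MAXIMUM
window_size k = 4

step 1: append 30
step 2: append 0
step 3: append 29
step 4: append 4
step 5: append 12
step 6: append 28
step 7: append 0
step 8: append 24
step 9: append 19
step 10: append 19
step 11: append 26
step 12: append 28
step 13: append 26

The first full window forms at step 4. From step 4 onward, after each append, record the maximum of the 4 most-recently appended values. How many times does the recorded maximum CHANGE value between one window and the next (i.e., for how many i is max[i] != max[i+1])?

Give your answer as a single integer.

step 1: append 30 -> window=[30] (not full yet)
step 2: append 0 -> window=[30, 0] (not full yet)
step 3: append 29 -> window=[30, 0, 29] (not full yet)
step 4: append 4 -> window=[30, 0, 29, 4] -> max=30
step 5: append 12 -> window=[0, 29, 4, 12] -> max=29
step 6: append 28 -> window=[29, 4, 12, 28] -> max=29
step 7: append 0 -> window=[4, 12, 28, 0] -> max=28
step 8: append 24 -> window=[12, 28, 0, 24] -> max=28
step 9: append 19 -> window=[28, 0, 24, 19] -> max=28
step 10: append 19 -> window=[0, 24, 19, 19] -> max=24
step 11: append 26 -> window=[24, 19, 19, 26] -> max=26
step 12: append 28 -> window=[19, 19, 26, 28] -> max=28
step 13: append 26 -> window=[19, 26, 28, 26] -> max=28
Recorded maximums: 30 29 29 28 28 28 24 26 28 28
Changes between consecutive maximums: 5

Answer: 5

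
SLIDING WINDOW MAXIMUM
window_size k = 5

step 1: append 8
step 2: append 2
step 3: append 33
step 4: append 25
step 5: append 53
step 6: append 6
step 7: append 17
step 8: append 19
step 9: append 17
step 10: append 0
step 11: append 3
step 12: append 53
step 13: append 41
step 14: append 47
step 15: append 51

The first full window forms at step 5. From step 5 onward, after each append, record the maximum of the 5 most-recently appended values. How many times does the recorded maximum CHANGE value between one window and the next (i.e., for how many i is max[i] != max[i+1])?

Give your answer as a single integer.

step 1: append 8 -> window=[8] (not full yet)
step 2: append 2 -> window=[8, 2] (not full yet)
step 3: append 33 -> window=[8, 2, 33] (not full yet)
step 4: append 25 -> window=[8, 2, 33, 25] (not full yet)
step 5: append 53 -> window=[8, 2, 33, 25, 53] -> max=53
step 6: append 6 -> window=[2, 33, 25, 53, 6] -> max=53
step 7: append 17 -> window=[33, 25, 53, 6, 17] -> max=53
step 8: append 19 -> window=[25, 53, 6, 17, 19] -> max=53
step 9: append 17 -> window=[53, 6, 17, 19, 17] -> max=53
step 10: append 0 -> window=[6, 17, 19, 17, 0] -> max=19
step 11: append 3 -> window=[17, 19, 17, 0, 3] -> max=19
step 12: append 53 -> window=[19, 17, 0, 3, 53] -> max=53
step 13: append 41 -> window=[17, 0, 3, 53, 41] -> max=53
step 14: append 47 -> window=[0, 3, 53, 41, 47] -> max=53
step 15: append 51 -> window=[3, 53, 41, 47, 51] -> max=53
Recorded maximums: 53 53 53 53 53 19 19 53 53 53 53
Changes between consecutive maximums: 2

Answer: 2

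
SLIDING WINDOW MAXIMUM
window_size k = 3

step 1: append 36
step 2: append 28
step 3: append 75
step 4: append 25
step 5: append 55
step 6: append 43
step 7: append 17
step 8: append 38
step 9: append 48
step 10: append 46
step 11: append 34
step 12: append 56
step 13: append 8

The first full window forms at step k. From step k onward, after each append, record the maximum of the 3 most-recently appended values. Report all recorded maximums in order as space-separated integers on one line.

Answer: 75 75 75 55 55 43 48 48 48 56 56

Derivation:
step 1: append 36 -> window=[36] (not full yet)
step 2: append 28 -> window=[36, 28] (not full yet)
step 3: append 75 -> window=[36, 28, 75] -> max=75
step 4: append 25 -> window=[28, 75, 25] -> max=75
step 5: append 55 -> window=[75, 25, 55] -> max=75
step 6: append 43 -> window=[25, 55, 43] -> max=55
step 7: append 17 -> window=[55, 43, 17] -> max=55
step 8: append 38 -> window=[43, 17, 38] -> max=43
step 9: append 48 -> window=[17, 38, 48] -> max=48
step 10: append 46 -> window=[38, 48, 46] -> max=48
step 11: append 34 -> window=[48, 46, 34] -> max=48
step 12: append 56 -> window=[46, 34, 56] -> max=56
step 13: append 8 -> window=[34, 56, 8] -> max=56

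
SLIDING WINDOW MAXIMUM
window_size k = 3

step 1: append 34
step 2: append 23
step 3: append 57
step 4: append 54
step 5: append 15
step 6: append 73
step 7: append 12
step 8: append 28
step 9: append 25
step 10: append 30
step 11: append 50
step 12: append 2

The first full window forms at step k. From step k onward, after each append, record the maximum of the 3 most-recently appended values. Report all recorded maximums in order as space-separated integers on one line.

step 1: append 34 -> window=[34] (not full yet)
step 2: append 23 -> window=[34, 23] (not full yet)
step 3: append 57 -> window=[34, 23, 57] -> max=57
step 4: append 54 -> window=[23, 57, 54] -> max=57
step 5: append 15 -> window=[57, 54, 15] -> max=57
step 6: append 73 -> window=[54, 15, 73] -> max=73
step 7: append 12 -> window=[15, 73, 12] -> max=73
step 8: append 28 -> window=[73, 12, 28] -> max=73
step 9: append 25 -> window=[12, 28, 25] -> max=28
step 10: append 30 -> window=[28, 25, 30] -> max=30
step 11: append 50 -> window=[25, 30, 50] -> max=50
step 12: append 2 -> window=[30, 50, 2] -> max=50

Answer: 57 57 57 73 73 73 28 30 50 50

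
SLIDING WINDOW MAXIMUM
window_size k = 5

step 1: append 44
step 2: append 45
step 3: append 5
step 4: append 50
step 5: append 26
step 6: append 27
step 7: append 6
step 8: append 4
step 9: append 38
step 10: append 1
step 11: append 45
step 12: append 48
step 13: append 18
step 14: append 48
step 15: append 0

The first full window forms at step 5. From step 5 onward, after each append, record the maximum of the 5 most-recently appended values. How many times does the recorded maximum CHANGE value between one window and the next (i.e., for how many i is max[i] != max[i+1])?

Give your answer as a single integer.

Answer: 3

Derivation:
step 1: append 44 -> window=[44] (not full yet)
step 2: append 45 -> window=[44, 45] (not full yet)
step 3: append 5 -> window=[44, 45, 5] (not full yet)
step 4: append 50 -> window=[44, 45, 5, 50] (not full yet)
step 5: append 26 -> window=[44, 45, 5, 50, 26] -> max=50
step 6: append 27 -> window=[45, 5, 50, 26, 27] -> max=50
step 7: append 6 -> window=[5, 50, 26, 27, 6] -> max=50
step 8: append 4 -> window=[50, 26, 27, 6, 4] -> max=50
step 9: append 38 -> window=[26, 27, 6, 4, 38] -> max=38
step 10: append 1 -> window=[27, 6, 4, 38, 1] -> max=38
step 11: append 45 -> window=[6, 4, 38, 1, 45] -> max=45
step 12: append 48 -> window=[4, 38, 1, 45, 48] -> max=48
step 13: append 18 -> window=[38, 1, 45, 48, 18] -> max=48
step 14: append 48 -> window=[1, 45, 48, 18, 48] -> max=48
step 15: append 0 -> window=[45, 48, 18, 48, 0] -> max=48
Recorded maximums: 50 50 50 50 38 38 45 48 48 48 48
Changes between consecutive maximums: 3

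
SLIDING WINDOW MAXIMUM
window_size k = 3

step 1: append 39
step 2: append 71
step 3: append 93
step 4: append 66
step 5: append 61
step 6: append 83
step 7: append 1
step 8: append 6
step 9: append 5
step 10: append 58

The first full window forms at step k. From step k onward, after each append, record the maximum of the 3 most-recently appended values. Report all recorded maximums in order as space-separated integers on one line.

Answer: 93 93 93 83 83 83 6 58

Derivation:
step 1: append 39 -> window=[39] (not full yet)
step 2: append 71 -> window=[39, 71] (not full yet)
step 3: append 93 -> window=[39, 71, 93] -> max=93
step 4: append 66 -> window=[71, 93, 66] -> max=93
step 5: append 61 -> window=[93, 66, 61] -> max=93
step 6: append 83 -> window=[66, 61, 83] -> max=83
step 7: append 1 -> window=[61, 83, 1] -> max=83
step 8: append 6 -> window=[83, 1, 6] -> max=83
step 9: append 5 -> window=[1, 6, 5] -> max=6
step 10: append 58 -> window=[6, 5, 58] -> max=58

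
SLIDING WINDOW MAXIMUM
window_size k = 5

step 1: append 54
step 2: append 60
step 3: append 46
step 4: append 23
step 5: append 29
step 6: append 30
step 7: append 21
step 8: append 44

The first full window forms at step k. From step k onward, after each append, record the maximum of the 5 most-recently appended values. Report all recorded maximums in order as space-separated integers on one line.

step 1: append 54 -> window=[54] (not full yet)
step 2: append 60 -> window=[54, 60] (not full yet)
step 3: append 46 -> window=[54, 60, 46] (not full yet)
step 4: append 23 -> window=[54, 60, 46, 23] (not full yet)
step 5: append 29 -> window=[54, 60, 46, 23, 29] -> max=60
step 6: append 30 -> window=[60, 46, 23, 29, 30] -> max=60
step 7: append 21 -> window=[46, 23, 29, 30, 21] -> max=46
step 8: append 44 -> window=[23, 29, 30, 21, 44] -> max=44

Answer: 60 60 46 44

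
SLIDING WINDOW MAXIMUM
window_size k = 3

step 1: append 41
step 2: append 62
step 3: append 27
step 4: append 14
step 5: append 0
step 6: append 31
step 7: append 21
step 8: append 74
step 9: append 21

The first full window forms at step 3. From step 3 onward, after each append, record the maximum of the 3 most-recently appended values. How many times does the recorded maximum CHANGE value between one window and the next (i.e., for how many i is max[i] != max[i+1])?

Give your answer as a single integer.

step 1: append 41 -> window=[41] (not full yet)
step 2: append 62 -> window=[41, 62] (not full yet)
step 3: append 27 -> window=[41, 62, 27] -> max=62
step 4: append 14 -> window=[62, 27, 14] -> max=62
step 5: append 0 -> window=[27, 14, 0] -> max=27
step 6: append 31 -> window=[14, 0, 31] -> max=31
step 7: append 21 -> window=[0, 31, 21] -> max=31
step 8: append 74 -> window=[31, 21, 74] -> max=74
step 9: append 21 -> window=[21, 74, 21] -> max=74
Recorded maximums: 62 62 27 31 31 74 74
Changes between consecutive maximums: 3

Answer: 3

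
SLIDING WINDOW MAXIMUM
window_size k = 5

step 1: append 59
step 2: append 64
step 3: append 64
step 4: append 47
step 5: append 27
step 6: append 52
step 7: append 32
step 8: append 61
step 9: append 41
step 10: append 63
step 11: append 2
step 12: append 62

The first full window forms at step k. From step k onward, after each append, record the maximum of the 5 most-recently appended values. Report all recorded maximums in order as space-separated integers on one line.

Answer: 64 64 64 61 61 63 63 63

Derivation:
step 1: append 59 -> window=[59] (not full yet)
step 2: append 64 -> window=[59, 64] (not full yet)
step 3: append 64 -> window=[59, 64, 64] (not full yet)
step 4: append 47 -> window=[59, 64, 64, 47] (not full yet)
step 5: append 27 -> window=[59, 64, 64, 47, 27] -> max=64
step 6: append 52 -> window=[64, 64, 47, 27, 52] -> max=64
step 7: append 32 -> window=[64, 47, 27, 52, 32] -> max=64
step 8: append 61 -> window=[47, 27, 52, 32, 61] -> max=61
step 9: append 41 -> window=[27, 52, 32, 61, 41] -> max=61
step 10: append 63 -> window=[52, 32, 61, 41, 63] -> max=63
step 11: append 2 -> window=[32, 61, 41, 63, 2] -> max=63
step 12: append 62 -> window=[61, 41, 63, 2, 62] -> max=63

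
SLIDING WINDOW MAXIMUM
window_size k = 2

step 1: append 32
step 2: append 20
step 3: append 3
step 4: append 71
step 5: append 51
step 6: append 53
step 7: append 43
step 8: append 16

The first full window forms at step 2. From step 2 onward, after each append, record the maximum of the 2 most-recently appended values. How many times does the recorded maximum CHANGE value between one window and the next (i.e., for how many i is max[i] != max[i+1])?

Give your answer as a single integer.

Answer: 4

Derivation:
step 1: append 32 -> window=[32] (not full yet)
step 2: append 20 -> window=[32, 20] -> max=32
step 3: append 3 -> window=[20, 3] -> max=20
step 4: append 71 -> window=[3, 71] -> max=71
step 5: append 51 -> window=[71, 51] -> max=71
step 6: append 53 -> window=[51, 53] -> max=53
step 7: append 43 -> window=[53, 43] -> max=53
step 8: append 16 -> window=[43, 16] -> max=43
Recorded maximums: 32 20 71 71 53 53 43
Changes between consecutive maximums: 4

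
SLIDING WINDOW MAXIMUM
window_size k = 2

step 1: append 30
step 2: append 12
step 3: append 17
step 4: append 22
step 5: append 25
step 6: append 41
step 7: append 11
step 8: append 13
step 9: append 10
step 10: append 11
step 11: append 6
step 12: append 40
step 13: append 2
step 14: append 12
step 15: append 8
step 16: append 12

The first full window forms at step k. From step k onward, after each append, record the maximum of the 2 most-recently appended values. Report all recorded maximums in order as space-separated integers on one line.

Answer: 30 17 22 25 41 41 13 13 11 11 40 40 12 12 12

Derivation:
step 1: append 30 -> window=[30] (not full yet)
step 2: append 12 -> window=[30, 12] -> max=30
step 3: append 17 -> window=[12, 17] -> max=17
step 4: append 22 -> window=[17, 22] -> max=22
step 5: append 25 -> window=[22, 25] -> max=25
step 6: append 41 -> window=[25, 41] -> max=41
step 7: append 11 -> window=[41, 11] -> max=41
step 8: append 13 -> window=[11, 13] -> max=13
step 9: append 10 -> window=[13, 10] -> max=13
step 10: append 11 -> window=[10, 11] -> max=11
step 11: append 6 -> window=[11, 6] -> max=11
step 12: append 40 -> window=[6, 40] -> max=40
step 13: append 2 -> window=[40, 2] -> max=40
step 14: append 12 -> window=[2, 12] -> max=12
step 15: append 8 -> window=[12, 8] -> max=12
step 16: append 12 -> window=[8, 12] -> max=12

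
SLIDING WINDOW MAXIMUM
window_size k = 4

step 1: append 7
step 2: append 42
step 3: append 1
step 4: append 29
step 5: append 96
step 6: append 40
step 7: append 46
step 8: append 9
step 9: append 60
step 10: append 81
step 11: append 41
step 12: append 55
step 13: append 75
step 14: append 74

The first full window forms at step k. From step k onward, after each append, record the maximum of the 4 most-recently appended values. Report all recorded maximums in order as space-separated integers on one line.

Answer: 42 96 96 96 96 60 81 81 81 81 75

Derivation:
step 1: append 7 -> window=[7] (not full yet)
step 2: append 42 -> window=[7, 42] (not full yet)
step 3: append 1 -> window=[7, 42, 1] (not full yet)
step 4: append 29 -> window=[7, 42, 1, 29] -> max=42
step 5: append 96 -> window=[42, 1, 29, 96] -> max=96
step 6: append 40 -> window=[1, 29, 96, 40] -> max=96
step 7: append 46 -> window=[29, 96, 40, 46] -> max=96
step 8: append 9 -> window=[96, 40, 46, 9] -> max=96
step 9: append 60 -> window=[40, 46, 9, 60] -> max=60
step 10: append 81 -> window=[46, 9, 60, 81] -> max=81
step 11: append 41 -> window=[9, 60, 81, 41] -> max=81
step 12: append 55 -> window=[60, 81, 41, 55] -> max=81
step 13: append 75 -> window=[81, 41, 55, 75] -> max=81
step 14: append 74 -> window=[41, 55, 75, 74] -> max=75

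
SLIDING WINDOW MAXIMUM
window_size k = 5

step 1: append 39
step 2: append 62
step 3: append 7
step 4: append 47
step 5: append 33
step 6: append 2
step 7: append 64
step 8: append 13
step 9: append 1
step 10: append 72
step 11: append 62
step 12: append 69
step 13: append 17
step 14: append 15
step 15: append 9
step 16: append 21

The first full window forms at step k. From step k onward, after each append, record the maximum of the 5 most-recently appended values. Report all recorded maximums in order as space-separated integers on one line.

Answer: 62 62 64 64 64 72 72 72 72 72 69 69

Derivation:
step 1: append 39 -> window=[39] (not full yet)
step 2: append 62 -> window=[39, 62] (not full yet)
step 3: append 7 -> window=[39, 62, 7] (not full yet)
step 4: append 47 -> window=[39, 62, 7, 47] (not full yet)
step 5: append 33 -> window=[39, 62, 7, 47, 33] -> max=62
step 6: append 2 -> window=[62, 7, 47, 33, 2] -> max=62
step 7: append 64 -> window=[7, 47, 33, 2, 64] -> max=64
step 8: append 13 -> window=[47, 33, 2, 64, 13] -> max=64
step 9: append 1 -> window=[33, 2, 64, 13, 1] -> max=64
step 10: append 72 -> window=[2, 64, 13, 1, 72] -> max=72
step 11: append 62 -> window=[64, 13, 1, 72, 62] -> max=72
step 12: append 69 -> window=[13, 1, 72, 62, 69] -> max=72
step 13: append 17 -> window=[1, 72, 62, 69, 17] -> max=72
step 14: append 15 -> window=[72, 62, 69, 17, 15] -> max=72
step 15: append 9 -> window=[62, 69, 17, 15, 9] -> max=69
step 16: append 21 -> window=[69, 17, 15, 9, 21] -> max=69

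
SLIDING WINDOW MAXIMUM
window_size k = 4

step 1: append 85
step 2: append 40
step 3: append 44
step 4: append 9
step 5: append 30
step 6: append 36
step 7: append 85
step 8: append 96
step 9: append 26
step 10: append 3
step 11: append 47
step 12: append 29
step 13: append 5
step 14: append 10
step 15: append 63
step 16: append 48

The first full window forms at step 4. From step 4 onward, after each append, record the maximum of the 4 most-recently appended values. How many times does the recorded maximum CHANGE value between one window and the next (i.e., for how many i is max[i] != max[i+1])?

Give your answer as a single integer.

Answer: 5

Derivation:
step 1: append 85 -> window=[85] (not full yet)
step 2: append 40 -> window=[85, 40] (not full yet)
step 3: append 44 -> window=[85, 40, 44] (not full yet)
step 4: append 9 -> window=[85, 40, 44, 9] -> max=85
step 5: append 30 -> window=[40, 44, 9, 30] -> max=44
step 6: append 36 -> window=[44, 9, 30, 36] -> max=44
step 7: append 85 -> window=[9, 30, 36, 85] -> max=85
step 8: append 96 -> window=[30, 36, 85, 96] -> max=96
step 9: append 26 -> window=[36, 85, 96, 26] -> max=96
step 10: append 3 -> window=[85, 96, 26, 3] -> max=96
step 11: append 47 -> window=[96, 26, 3, 47] -> max=96
step 12: append 29 -> window=[26, 3, 47, 29] -> max=47
step 13: append 5 -> window=[3, 47, 29, 5] -> max=47
step 14: append 10 -> window=[47, 29, 5, 10] -> max=47
step 15: append 63 -> window=[29, 5, 10, 63] -> max=63
step 16: append 48 -> window=[5, 10, 63, 48] -> max=63
Recorded maximums: 85 44 44 85 96 96 96 96 47 47 47 63 63
Changes between consecutive maximums: 5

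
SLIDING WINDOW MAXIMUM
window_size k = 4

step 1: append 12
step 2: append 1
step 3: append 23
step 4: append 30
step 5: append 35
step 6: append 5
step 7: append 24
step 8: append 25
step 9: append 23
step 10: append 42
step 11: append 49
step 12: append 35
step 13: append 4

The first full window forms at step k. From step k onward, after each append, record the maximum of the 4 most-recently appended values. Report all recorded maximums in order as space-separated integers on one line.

step 1: append 12 -> window=[12] (not full yet)
step 2: append 1 -> window=[12, 1] (not full yet)
step 3: append 23 -> window=[12, 1, 23] (not full yet)
step 4: append 30 -> window=[12, 1, 23, 30] -> max=30
step 5: append 35 -> window=[1, 23, 30, 35] -> max=35
step 6: append 5 -> window=[23, 30, 35, 5] -> max=35
step 7: append 24 -> window=[30, 35, 5, 24] -> max=35
step 8: append 25 -> window=[35, 5, 24, 25] -> max=35
step 9: append 23 -> window=[5, 24, 25, 23] -> max=25
step 10: append 42 -> window=[24, 25, 23, 42] -> max=42
step 11: append 49 -> window=[25, 23, 42, 49] -> max=49
step 12: append 35 -> window=[23, 42, 49, 35] -> max=49
step 13: append 4 -> window=[42, 49, 35, 4] -> max=49

Answer: 30 35 35 35 35 25 42 49 49 49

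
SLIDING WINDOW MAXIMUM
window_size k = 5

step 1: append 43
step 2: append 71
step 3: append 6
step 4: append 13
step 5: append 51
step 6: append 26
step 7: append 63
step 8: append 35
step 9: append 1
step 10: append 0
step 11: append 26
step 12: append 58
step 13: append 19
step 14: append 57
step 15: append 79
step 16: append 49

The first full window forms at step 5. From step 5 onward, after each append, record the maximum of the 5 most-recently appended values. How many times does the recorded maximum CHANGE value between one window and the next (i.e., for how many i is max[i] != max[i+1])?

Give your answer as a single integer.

step 1: append 43 -> window=[43] (not full yet)
step 2: append 71 -> window=[43, 71] (not full yet)
step 3: append 6 -> window=[43, 71, 6] (not full yet)
step 4: append 13 -> window=[43, 71, 6, 13] (not full yet)
step 5: append 51 -> window=[43, 71, 6, 13, 51] -> max=71
step 6: append 26 -> window=[71, 6, 13, 51, 26] -> max=71
step 7: append 63 -> window=[6, 13, 51, 26, 63] -> max=63
step 8: append 35 -> window=[13, 51, 26, 63, 35] -> max=63
step 9: append 1 -> window=[51, 26, 63, 35, 1] -> max=63
step 10: append 0 -> window=[26, 63, 35, 1, 0] -> max=63
step 11: append 26 -> window=[63, 35, 1, 0, 26] -> max=63
step 12: append 58 -> window=[35, 1, 0, 26, 58] -> max=58
step 13: append 19 -> window=[1, 0, 26, 58, 19] -> max=58
step 14: append 57 -> window=[0, 26, 58, 19, 57] -> max=58
step 15: append 79 -> window=[26, 58, 19, 57, 79] -> max=79
step 16: append 49 -> window=[58, 19, 57, 79, 49] -> max=79
Recorded maximums: 71 71 63 63 63 63 63 58 58 58 79 79
Changes between consecutive maximums: 3

Answer: 3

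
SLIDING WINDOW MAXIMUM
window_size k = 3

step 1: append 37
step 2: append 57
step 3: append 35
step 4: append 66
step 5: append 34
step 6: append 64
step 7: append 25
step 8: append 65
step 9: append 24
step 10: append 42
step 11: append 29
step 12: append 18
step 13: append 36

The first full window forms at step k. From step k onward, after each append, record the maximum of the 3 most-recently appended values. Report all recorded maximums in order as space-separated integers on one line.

step 1: append 37 -> window=[37] (not full yet)
step 2: append 57 -> window=[37, 57] (not full yet)
step 3: append 35 -> window=[37, 57, 35] -> max=57
step 4: append 66 -> window=[57, 35, 66] -> max=66
step 5: append 34 -> window=[35, 66, 34] -> max=66
step 6: append 64 -> window=[66, 34, 64] -> max=66
step 7: append 25 -> window=[34, 64, 25] -> max=64
step 8: append 65 -> window=[64, 25, 65] -> max=65
step 9: append 24 -> window=[25, 65, 24] -> max=65
step 10: append 42 -> window=[65, 24, 42] -> max=65
step 11: append 29 -> window=[24, 42, 29] -> max=42
step 12: append 18 -> window=[42, 29, 18] -> max=42
step 13: append 36 -> window=[29, 18, 36] -> max=36

Answer: 57 66 66 66 64 65 65 65 42 42 36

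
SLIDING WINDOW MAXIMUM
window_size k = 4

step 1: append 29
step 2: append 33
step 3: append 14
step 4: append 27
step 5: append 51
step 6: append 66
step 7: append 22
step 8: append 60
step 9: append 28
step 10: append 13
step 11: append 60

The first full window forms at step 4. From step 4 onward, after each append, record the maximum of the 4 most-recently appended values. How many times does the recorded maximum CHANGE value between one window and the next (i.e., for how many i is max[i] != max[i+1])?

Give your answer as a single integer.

Answer: 3

Derivation:
step 1: append 29 -> window=[29] (not full yet)
step 2: append 33 -> window=[29, 33] (not full yet)
step 3: append 14 -> window=[29, 33, 14] (not full yet)
step 4: append 27 -> window=[29, 33, 14, 27] -> max=33
step 5: append 51 -> window=[33, 14, 27, 51] -> max=51
step 6: append 66 -> window=[14, 27, 51, 66] -> max=66
step 7: append 22 -> window=[27, 51, 66, 22] -> max=66
step 8: append 60 -> window=[51, 66, 22, 60] -> max=66
step 9: append 28 -> window=[66, 22, 60, 28] -> max=66
step 10: append 13 -> window=[22, 60, 28, 13] -> max=60
step 11: append 60 -> window=[60, 28, 13, 60] -> max=60
Recorded maximums: 33 51 66 66 66 66 60 60
Changes between consecutive maximums: 3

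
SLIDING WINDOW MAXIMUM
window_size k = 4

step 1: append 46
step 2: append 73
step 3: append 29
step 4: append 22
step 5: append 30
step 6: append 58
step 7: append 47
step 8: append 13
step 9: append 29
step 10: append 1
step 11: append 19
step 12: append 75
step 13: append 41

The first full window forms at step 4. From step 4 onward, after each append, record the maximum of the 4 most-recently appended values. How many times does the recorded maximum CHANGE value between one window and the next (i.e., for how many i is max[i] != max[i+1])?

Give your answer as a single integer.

step 1: append 46 -> window=[46] (not full yet)
step 2: append 73 -> window=[46, 73] (not full yet)
step 3: append 29 -> window=[46, 73, 29] (not full yet)
step 4: append 22 -> window=[46, 73, 29, 22] -> max=73
step 5: append 30 -> window=[73, 29, 22, 30] -> max=73
step 6: append 58 -> window=[29, 22, 30, 58] -> max=58
step 7: append 47 -> window=[22, 30, 58, 47] -> max=58
step 8: append 13 -> window=[30, 58, 47, 13] -> max=58
step 9: append 29 -> window=[58, 47, 13, 29] -> max=58
step 10: append 1 -> window=[47, 13, 29, 1] -> max=47
step 11: append 19 -> window=[13, 29, 1, 19] -> max=29
step 12: append 75 -> window=[29, 1, 19, 75] -> max=75
step 13: append 41 -> window=[1, 19, 75, 41] -> max=75
Recorded maximums: 73 73 58 58 58 58 47 29 75 75
Changes between consecutive maximums: 4

Answer: 4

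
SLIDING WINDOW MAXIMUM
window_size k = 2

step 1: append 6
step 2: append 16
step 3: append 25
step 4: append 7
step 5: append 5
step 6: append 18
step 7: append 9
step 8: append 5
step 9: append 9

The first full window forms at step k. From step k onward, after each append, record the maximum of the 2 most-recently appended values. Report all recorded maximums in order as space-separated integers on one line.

step 1: append 6 -> window=[6] (not full yet)
step 2: append 16 -> window=[6, 16] -> max=16
step 3: append 25 -> window=[16, 25] -> max=25
step 4: append 7 -> window=[25, 7] -> max=25
step 5: append 5 -> window=[7, 5] -> max=7
step 6: append 18 -> window=[5, 18] -> max=18
step 7: append 9 -> window=[18, 9] -> max=18
step 8: append 5 -> window=[9, 5] -> max=9
step 9: append 9 -> window=[5, 9] -> max=9

Answer: 16 25 25 7 18 18 9 9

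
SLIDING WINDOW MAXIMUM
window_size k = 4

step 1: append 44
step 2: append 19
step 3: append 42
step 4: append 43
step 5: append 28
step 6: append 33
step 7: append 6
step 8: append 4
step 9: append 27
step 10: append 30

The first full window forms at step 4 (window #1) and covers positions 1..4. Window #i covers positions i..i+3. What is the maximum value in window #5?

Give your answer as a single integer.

Answer: 33

Derivation:
step 1: append 44 -> window=[44] (not full yet)
step 2: append 19 -> window=[44, 19] (not full yet)
step 3: append 42 -> window=[44, 19, 42] (not full yet)
step 4: append 43 -> window=[44, 19, 42, 43] -> max=44
step 5: append 28 -> window=[19, 42, 43, 28] -> max=43
step 6: append 33 -> window=[42, 43, 28, 33] -> max=43
step 7: append 6 -> window=[43, 28, 33, 6] -> max=43
step 8: append 4 -> window=[28, 33, 6, 4] -> max=33
Window #5 max = 33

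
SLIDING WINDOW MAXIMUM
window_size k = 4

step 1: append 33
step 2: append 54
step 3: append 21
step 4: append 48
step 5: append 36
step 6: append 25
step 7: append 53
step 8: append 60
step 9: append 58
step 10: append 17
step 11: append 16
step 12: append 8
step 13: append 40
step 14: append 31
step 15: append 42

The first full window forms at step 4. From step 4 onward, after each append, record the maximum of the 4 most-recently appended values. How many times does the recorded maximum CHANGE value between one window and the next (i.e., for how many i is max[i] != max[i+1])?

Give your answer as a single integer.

Answer: 6

Derivation:
step 1: append 33 -> window=[33] (not full yet)
step 2: append 54 -> window=[33, 54] (not full yet)
step 3: append 21 -> window=[33, 54, 21] (not full yet)
step 4: append 48 -> window=[33, 54, 21, 48] -> max=54
step 5: append 36 -> window=[54, 21, 48, 36] -> max=54
step 6: append 25 -> window=[21, 48, 36, 25] -> max=48
step 7: append 53 -> window=[48, 36, 25, 53] -> max=53
step 8: append 60 -> window=[36, 25, 53, 60] -> max=60
step 9: append 58 -> window=[25, 53, 60, 58] -> max=60
step 10: append 17 -> window=[53, 60, 58, 17] -> max=60
step 11: append 16 -> window=[60, 58, 17, 16] -> max=60
step 12: append 8 -> window=[58, 17, 16, 8] -> max=58
step 13: append 40 -> window=[17, 16, 8, 40] -> max=40
step 14: append 31 -> window=[16, 8, 40, 31] -> max=40
step 15: append 42 -> window=[8, 40, 31, 42] -> max=42
Recorded maximums: 54 54 48 53 60 60 60 60 58 40 40 42
Changes between consecutive maximums: 6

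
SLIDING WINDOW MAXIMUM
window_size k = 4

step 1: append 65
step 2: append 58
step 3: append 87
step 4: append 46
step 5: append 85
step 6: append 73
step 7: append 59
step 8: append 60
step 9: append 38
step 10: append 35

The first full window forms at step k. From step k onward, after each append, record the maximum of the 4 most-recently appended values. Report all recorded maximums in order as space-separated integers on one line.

Answer: 87 87 87 85 85 73 60

Derivation:
step 1: append 65 -> window=[65] (not full yet)
step 2: append 58 -> window=[65, 58] (not full yet)
step 3: append 87 -> window=[65, 58, 87] (not full yet)
step 4: append 46 -> window=[65, 58, 87, 46] -> max=87
step 5: append 85 -> window=[58, 87, 46, 85] -> max=87
step 6: append 73 -> window=[87, 46, 85, 73] -> max=87
step 7: append 59 -> window=[46, 85, 73, 59] -> max=85
step 8: append 60 -> window=[85, 73, 59, 60] -> max=85
step 9: append 38 -> window=[73, 59, 60, 38] -> max=73
step 10: append 35 -> window=[59, 60, 38, 35] -> max=60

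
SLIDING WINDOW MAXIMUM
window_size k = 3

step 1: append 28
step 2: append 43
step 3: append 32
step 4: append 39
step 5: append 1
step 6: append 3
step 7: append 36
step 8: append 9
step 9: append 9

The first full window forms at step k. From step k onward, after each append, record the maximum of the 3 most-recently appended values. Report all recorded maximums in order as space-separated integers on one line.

step 1: append 28 -> window=[28] (not full yet)
step 2: append 43 -> window=[28, 43] (not full yet)
step 3: append 32 -> window=[28, 43, 32] -> max=43
step 4: append 39 -> window=[43, 32, 39] -> max=43
step 5: append 1 -> window=[32, 39, 1] -> max=39
step 6: append 3 -> window=[39, 1, 3] -> max=39
step 7: append 36 -> window=[1, 3, 36] -> max=36
step 8: append 9 -> window=[3, 36, 9] -> max=36
step 9: append 9 -> window=[36, 9, 9] -> max=36

Answer: 43 43 39 39 36 36 36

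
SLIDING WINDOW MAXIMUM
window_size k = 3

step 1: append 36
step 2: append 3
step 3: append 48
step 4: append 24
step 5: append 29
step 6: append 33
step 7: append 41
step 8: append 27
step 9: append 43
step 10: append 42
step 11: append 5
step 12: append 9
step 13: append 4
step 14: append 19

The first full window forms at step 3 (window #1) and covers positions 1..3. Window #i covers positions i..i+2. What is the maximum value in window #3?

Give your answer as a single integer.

Answer: 48

Derivation:
step 1: append 36 -> window=[36] (not full yet)
step 2: append 3 -> window=[36, 3] (not full yet)
step 3: append 48 -> window=[36, 3, 48] -> max=48
step 4: append 24 -> window=[3, 48, 24] -> max=48
step 5: append 29 -> window=[48, 24, 29] -> max=48
Window #3 max = 48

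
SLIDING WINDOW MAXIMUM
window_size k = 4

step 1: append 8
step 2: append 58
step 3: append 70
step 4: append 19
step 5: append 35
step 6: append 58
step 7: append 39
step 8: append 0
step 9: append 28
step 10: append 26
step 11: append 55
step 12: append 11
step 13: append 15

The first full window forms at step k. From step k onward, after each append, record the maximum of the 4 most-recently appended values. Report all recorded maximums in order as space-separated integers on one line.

step 1: append 8 -> window=[8] (not full yet)
step 2: append 58 -> window=[8, 58] (not full yet)
step 3: append 70 -> window=[8, 58, 70] (not full yet)
step 4: append 19 -> window=[8, 58, 70, 19] -> max=70
step 5: append 35 -> window=[58, 70, 19, 35] -> max=70
step 6: append 58 -> window=[70, 19, 35, 58] -> max=70
step 7: append 39 -> window=[19, 35, 58, 39] -> max=58
step 8: append 0 -> window=[35, 58, 39, 0] -> max=58
step 9: append 28 -> window=[58, 39, 0, 28] -> max=58
step 10: append 26 -> window=[39, 0, 28, 26] -> max=39
step 11: append 55 -> window=[0, 28, 26, 55] -> max=55
step 12: append 11 -> window=[28, 26, 55, 11] -> max=55
step 13: append 15 -> window=[26, 55, 11, 15] -> max=55

Answer: 70 70 70 58 58 58 39 55 55 55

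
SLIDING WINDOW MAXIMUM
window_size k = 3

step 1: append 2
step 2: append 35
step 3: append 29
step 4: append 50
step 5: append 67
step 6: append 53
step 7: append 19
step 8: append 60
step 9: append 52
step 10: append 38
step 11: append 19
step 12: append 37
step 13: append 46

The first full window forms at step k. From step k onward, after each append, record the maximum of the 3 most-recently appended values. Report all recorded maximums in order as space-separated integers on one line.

Answer: 35 50 67 67 67 60 60 60 52 38 46

Derivation:
step 1: append 2 -> window=[2] (not full yet)
step 2: append 35 -> window=[2, 35] (not full yet)
step 3: append 29 -> window=[2, 35, 29] -> max=35
step 4: append 50 -> window=[35, 29, 50] -> max=50
step 5: append 67 -> window=[29, 50, 67] -> max=67
step 6: append 53 -> window=[50, 67, 53] -> max=67
step 7: append 19 -> window=[67, 53, 19] -> max=67
step 8: append 60 -> window=[53, 19, 60] -> max=60
step 9: append 52 -> window=[19, 60, 52] -> max=60
step 10: append 38 -> window=[60, 52, 38] -> max=60
step 11: append 19 -> window=[52, 38, 19] -> max=52
step 12: append 37 -> window=[38, 19, 37] -> max=38
step 13: append 46 -> window=[19, 37, 46] -> max=46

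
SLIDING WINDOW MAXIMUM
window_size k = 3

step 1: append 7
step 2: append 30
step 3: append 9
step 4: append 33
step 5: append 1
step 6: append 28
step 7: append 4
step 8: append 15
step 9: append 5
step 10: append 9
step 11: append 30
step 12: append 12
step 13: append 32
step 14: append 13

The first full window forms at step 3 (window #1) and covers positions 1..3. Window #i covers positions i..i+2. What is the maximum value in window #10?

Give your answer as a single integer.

step 1: append 7 -> window=[7] (not full yet)
step 2: append 30 -> window=[7, 30] (not full yet)
step 3: append 9 -> window=[7, 30, 9] -> max=30
step 4: append 33 -> window=[30, 9, 33] -> max=33
step 5: append 1 -> window=[9, 33, 1] -> max=33
step 6: append 28 -> window=[33, 1, 28] -> max=33
step 7: append 4 -> window=[1, 28, 4] -> max=28
step 8: append 15 -> window=[28, 4, 15] -> max=28
step 9: append 5 -> window=[4, 15, 5] -> max=15
step 10: append 9 -> window=[15, 5, 9] -> max=15
step 11: append 30 -> window=[5, 9, 30] -> max=30
step 12: append 12 -> window=[9, 30, 12] -> max=30
Window #10 max = 30

Answer: 30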